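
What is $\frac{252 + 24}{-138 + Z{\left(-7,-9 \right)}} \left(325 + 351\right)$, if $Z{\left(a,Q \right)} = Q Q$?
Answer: $- \frac{62192}{19} \approx -3273.3$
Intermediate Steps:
$Z{\left(a,Q \right)} = Q^{2}$
$\frac{252 + 24}{-138 + Z{\left(-7,-9 \right)}} \left(325 + 351\right) = \frac{252 + 24}{-138 + \left(-9\right)^{2}} \left(325 + 351\right) = \frac{276}{-138 + 81} \cdot 676 = \frac{276}{-57} \cdot 676 = 276 \left(- \frac{1}{57}\right) 676 = \left(- \frac{92}{19}\right) 676 = - \frac{62192}{19}$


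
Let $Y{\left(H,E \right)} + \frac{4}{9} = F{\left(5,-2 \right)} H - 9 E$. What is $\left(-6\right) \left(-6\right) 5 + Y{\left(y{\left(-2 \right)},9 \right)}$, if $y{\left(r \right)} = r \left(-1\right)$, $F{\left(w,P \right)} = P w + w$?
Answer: $\frac{797}{9} \approx 88.556$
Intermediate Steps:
$F{\left(w,P \right)} = w + P w$
$y{\left(r \right)} = - r$
$Y{\left(H,E \right)} = - \frac{4}{9} - 9 E - 5 H$ ($Y{\left(H,E \right)} = - \frac{4}{9} - \left(9 E - 5 \left(1 - 2\right) H\right) = - \frac{4}{9} - \left(9 E - 5 \left(-1\right) H\right) = - \frac{4}{9} - \left(5 H + 9 E\right) = - \frac{4}{9} - 9 E - 5 H$)
$\left(-6\right) \left(-6\right) 5 + Y{\left(y{\left(-2 \right)},9 \right)} = \left(-6\right) \left(-6\right) 5 - \left(\frac{733}{9} + 5 \left(-1\right) \left(-2\right)\right) = 36 \cdot 5 - \frac{823}{9} = 180 - \frac{823}{9} = \frac{797}{9}$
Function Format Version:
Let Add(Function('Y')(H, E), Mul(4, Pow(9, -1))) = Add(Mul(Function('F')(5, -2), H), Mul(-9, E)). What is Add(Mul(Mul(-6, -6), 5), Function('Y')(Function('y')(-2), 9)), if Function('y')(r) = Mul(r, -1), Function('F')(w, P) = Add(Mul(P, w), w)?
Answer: Rational(797, 9) ≈ 88.556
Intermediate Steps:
Function('F')(w, P) = Add(w, Mul(P, w))
Function('y')(r) = Mul(-1, r)
Function('Y')(H, E) = Add(Rational(-4, 9), Mul(-9, E), Mul(-5, H)) (Function('Y')(H, E) = Add(Rational(-4, 9), Add(Mul(Mul(5, Add(1, -2)), H), Mul(-9, E))) = Add(Rational(-4, 9), Add(Mul(Mul(5, -1), H), Mul(-9, E))) = Add(Rational(-4, 9), Add(Mul(-5, H), Mul(-9, E))) = Add(Rational(-4, 9), Add(Mul(-9, E), Mul(-5, H))) = Add(Rational(-4, 9), Mul(-9, E), Mul(-5, H)))
Add(Mul(Mul(-6, -6), 5), Function('Y')(Function('y')(-2), 9)) = Add(Mul(Mul(-6, -6), 5), Add(Rational(-4, 9), Mul(-9, 9), Mul(-5, Mul(-1, -2)))) = Add(Mul(36, 5), Add(Rational(-4, 9), -81, Mul(-5, 2))) = Add(180, Add(Rational(-4, 9), -81, -10)) = Add(180, Rational(-823, 9)) = Rational(797, 9)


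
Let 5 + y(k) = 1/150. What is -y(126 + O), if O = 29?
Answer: 749/150 ≈ 4.9933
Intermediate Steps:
y(k) = -749/150 (y(k) = -5 + 1/150 = -749/150)
-y(126 + O) = -1*(-749/150) = 749/150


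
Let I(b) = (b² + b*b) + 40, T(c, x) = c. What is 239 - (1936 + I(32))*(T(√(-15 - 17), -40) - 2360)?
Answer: 9496879 - 16096*I*√2 ≈ 9.4969e+6 - 22763.0*I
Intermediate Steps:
I(b) = 40 + 2*b² (I(b) = (b² + b²) + 40 = 2*b² + 40 = 40 + 2*b²)
239 - (1936 + I(32))*(T(√(-15 - 17), -40) - 2360) = 239 - (1936 + (40 + 2*32²))*(√(-15 - 17) - 2360) = 239 - (1936 + (40 + 2*1024))*(√(-32) - 2360) = 239 - (1936 + (40 + 2048))*(4*I*√2 - 2360) = 239 - (1936 + 2088)*(-2360 + 4*I*√2) = 239 - 4024*(-2360 + 4*I*√2) = 239 - (-9496640 + 16096*I*√2) = 239 + (9496640 - 16096*I*√2) = 9496879 - 16096*I*√2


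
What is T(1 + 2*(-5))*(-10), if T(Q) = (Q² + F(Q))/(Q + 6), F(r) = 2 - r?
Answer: 920/3 ≈ 306.67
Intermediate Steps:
T(Q) = (2 + Q² - Q)/(6 + Q) (T(Q) = (Q² + (2 - Q))/(Q + 6) = (2 + Q² - Q)/(6 + Q))
T(1 + 2*(-5))*(-10) = ((2 + (1 + 2*(-5))² - (1 + 2*(-5)))/(6 + (1 + 2*(-5))))*(-10) = ((2 + (1 - 10)² - (1 - 10))/(6 + (1 - 10)))*(-10) = ((2 + (-9)² - 1*(-9))/(6 - 9))*(-10) = ((2 + 81 + 9)/(-3))*(-10) = -⅓*92*(-10) = -92/3*(-10) = 920/3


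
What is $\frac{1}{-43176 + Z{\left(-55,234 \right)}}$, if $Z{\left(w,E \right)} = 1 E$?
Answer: $- \frac{1}{42942} \approx -2.3287 \cdot 10^{-5}$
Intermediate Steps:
$Z{\left(w,E \right)} = E$
$\frac{1}{-43176 + Z{\left(-55,234 \right)}} = \frac{1}{-43176 + 234} = \frac{1}{-42942} = - \frac{1}{42942}$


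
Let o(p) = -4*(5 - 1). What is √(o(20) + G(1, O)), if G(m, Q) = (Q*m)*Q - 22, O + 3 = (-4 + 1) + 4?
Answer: I*√34 ≈ 5.8309*I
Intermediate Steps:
O = -2 (O = -3 + ((-4 + 1) + 4) = -3 + (-3 + 4) = -3 + 1 = -2)
G(m, Q) = -22 + m*Q² (G(m, Q) = m*Q² - 22 = -22 + m*Q²)
o(p) = -16 (o(p) = -4*4 = -16)
√(o(20) + G(1, O)) = √(-16 + (-22 + 1*(-2)²)) = √(-16 + (-22 + 1*4)) = √(-16 + (-22 + 4)) = √(-16 - 18) = √(-34) = I*√34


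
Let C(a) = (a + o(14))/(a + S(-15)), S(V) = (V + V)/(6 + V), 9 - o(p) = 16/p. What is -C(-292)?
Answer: -5967/6062 ≈ -0.98433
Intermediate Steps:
o(p) = 9 - 16/p
S(V) = 2*V/(6 + V) (S(V) = (2*V)/(6 + V) = 2*V/(6 + V))
C(a) = (55/7 + a)/(10/3 + a) (C(a) = (a + (9 - 16/14))/(a + 2*(-15)/(6 - 15)) = (a + (9 - 16*1/14))/(a + 2*(-15)/(-9)) = (a + (9 - 8/7))/(a + 2*(-15)*(-⅑)) = (a + 55/7)/(a + 10/3) = (55/7 + a)/(10/3 + a))
-C(-292) = -3*(55 + 7*(-292))/(7*(10 + 3*(-292))) = -3*(55 - 2044)/(7*(10 - 876)) = -3*(-1989)/(7*(-866)) = -3*(-1)*(-1989)/(7*866) = -1*5967/6062 = -5967/6062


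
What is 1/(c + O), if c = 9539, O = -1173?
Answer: 1/8366 ≈ 0.00011953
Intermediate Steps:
1/(c + O) = 1/(9539 - 1173) = 1/8366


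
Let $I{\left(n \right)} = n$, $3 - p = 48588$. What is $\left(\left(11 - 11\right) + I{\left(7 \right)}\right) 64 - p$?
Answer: $49033$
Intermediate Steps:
$p = -48585$ ($p = 3 - 48588 = -48585$)
$\left(\left(11 - 11\right) + I{\left(7 \right)}\right) 64 - p = \left(\left(11 - 11\right) + 7\right) 64 - -48585 = \left(0 + 7\right) 64 + 48585 = 7 \cdot 64 + 48585 = 448 + 48585 = 49033$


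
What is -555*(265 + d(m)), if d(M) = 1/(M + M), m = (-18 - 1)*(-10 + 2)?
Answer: -44711355/304 ≈ -1.4708e+5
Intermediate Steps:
m = 152 (m = -19*(-8) = 152)
d(M) = 1/(2*M)
-555*(265 + d(m)) = -555*(265 + (1/2)/152) = -555*(265 + (1/2)*(1/152)) = -555*(265 + 1/304) = -555*80561/304 = -44711355/304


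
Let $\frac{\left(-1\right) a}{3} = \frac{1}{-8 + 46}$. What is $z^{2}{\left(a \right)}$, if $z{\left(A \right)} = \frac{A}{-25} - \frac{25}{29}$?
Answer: $\frac{559937569}{759002500} \approx 0.73773$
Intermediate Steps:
$a = - \frac{3}{38}$ ($a = - \frac{3}{-8 + 46} = - \frac{3}{38} \approx -0.078947$)
$z{\left(A \right)} = - \frac{25}{29} - \frac{A}{25}$ ($z{\left(A \right)} = A \left(- \frac{1}{25}\right) - \frac{25}{29} = - \frac{A}{25} - \frac{25}{29} = - \frac{25}{29} - \frac{A}{25}$)
$z^{2}{\left(a \right)} = \left(- \frac{25}{29} - - \frac{3}{950}\right)^{2} = \left(- \frac{25}{29} + \frac{3}{950}\right)^{2} = \left(- \frac{23663}{27550}\right)^{2} = \frac{559937569}{759002500}$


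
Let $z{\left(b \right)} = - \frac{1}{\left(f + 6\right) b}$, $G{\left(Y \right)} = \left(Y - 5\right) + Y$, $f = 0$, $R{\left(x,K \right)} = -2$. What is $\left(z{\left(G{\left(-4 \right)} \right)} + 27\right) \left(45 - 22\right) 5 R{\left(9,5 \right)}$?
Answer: $- \frac{242305}{39} \approx -6212.9$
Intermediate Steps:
$G{\left(Y \right)} = -5 + 2 Y$ ($G{\left(Y \right)} = \left(-5 + Y\right) + Y = -5 + 2 Y$)
$z{\left(b \right)} = - \frac{1}{6 b}$ ($z{\left(b \right)} = - \frac{1}{\left(0 + 6\right) b} = - \frac{1}{6 b}$)
$\left(z{\left(G{\left(-4 \right)} \right)} + 27\right) \left(45 - 22\right) 5 R{\left(9,5 \right)} = \left(- \frac{1}{6 \left(-5 + 2 \left(-4\right)\right)} + 27\right) \left(45 - 22\right) 5 \left(-2\right) = \left(- \frac{1}{6 \left(-5 - 8\right)} + 27\right) 23 \cdot 5 \left(-2\right) = \left(- \frac{1}{6 \left(-13\right)} + 27\right) 23 \cdot 5 \left(-2\right) = \left(\left(- \frac{1}{6}\right) \left(- \frac{1}{13}\right) + 27\right) 23 \cdot 5 \left(-2\right) = \left(\frac{1}{78} + 27\right) 23 \cdot 5 \left(-2\right) = \frac{2107}{78} \cdot 23 \cdot 5 \left(-2\right) = \frac{48461}{78} \cdot 5 \left(-2\right) = \frac{242305}{78} \left(-2\right) = - \frac{242305}{39}$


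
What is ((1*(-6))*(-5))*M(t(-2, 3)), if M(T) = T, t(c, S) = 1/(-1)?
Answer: -30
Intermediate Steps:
t(c, S) = -1
((1*(-6))*(-5))*M(t(-2, 3)) = ((1*(-6))*(-5))*(-1) = -6*(-5)*(-1) = 30*(-1) = -30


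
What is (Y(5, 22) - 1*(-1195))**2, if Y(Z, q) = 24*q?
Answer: 2968729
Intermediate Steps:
(Y(5, 22) - 1*(-1195))**2 = (24*22 - 1*(-1195))**2 = (528 + 1195)**2 = 1723**2 = 2968729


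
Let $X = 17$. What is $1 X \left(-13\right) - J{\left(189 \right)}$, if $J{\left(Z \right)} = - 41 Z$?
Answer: $7528$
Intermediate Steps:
$1 X \left(-13\right) - J{\left(189 \right)} = 1 \cdot 17 \left(-13\right) - \left(-41\right) 189 = 17 \left(-13\right) - -7749 = -221 + 7749 = 7528$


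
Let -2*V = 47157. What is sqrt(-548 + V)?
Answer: I*sqrt(96506)/2 ≈ 155.33*I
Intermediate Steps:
V = -47157/2 (V = -1/2*47157 = -47157/2 ≈ -23579.)
sqrt(-548 + V) = sqrt(-548 - 47157/2) = sqrt(-48253/2) = I*sqrt(96506)/2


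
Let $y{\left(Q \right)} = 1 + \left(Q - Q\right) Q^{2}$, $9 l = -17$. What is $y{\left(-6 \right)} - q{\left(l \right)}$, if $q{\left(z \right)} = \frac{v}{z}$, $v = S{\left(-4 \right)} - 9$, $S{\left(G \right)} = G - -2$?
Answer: $- \frac{82}{17} \approx -4.8235$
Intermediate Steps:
$S{\left(G \right)} = 2 + G$ ($S{\left(G \right)} = G + 2 = 2 + G$)
$l = - \frac{17}{9}$ ($l = \frac{1}{9} \left(-17\right) = - \frac{17}{9} \approx -1.8889$)
$v = -11$ ($v = \left(2 - 4\right) - 9 = -2 - 9 = -11$)
$y{\left(Q \right)} = 1$ ($y{\left(Q \right)} = 1 + 0 Q^{2} = 1 + 0 = 1$)
$q{\left(z \right)} = - \frac{11}{z}$
$y{\left(-6 \right)} - q{\left(l \right)} = 1 - - \frac{11}{- \frac{17}{9}} = 1 - \left(-11\right) \left(- \frac{9}{17}\right) = 1 - \frac{99}{17} = - \frac{82}{17}$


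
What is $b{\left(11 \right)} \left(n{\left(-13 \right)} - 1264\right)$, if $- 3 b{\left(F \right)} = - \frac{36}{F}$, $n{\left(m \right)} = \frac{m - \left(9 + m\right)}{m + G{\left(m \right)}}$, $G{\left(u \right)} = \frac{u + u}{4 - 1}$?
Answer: $- \frac{985596}{715} \approx -1378.5$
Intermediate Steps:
$G{\left(u \right)} = \frac{2 u}{3}$
$n{\left(m \right)} = - \frac{27}{5 m}$ ($n{\left(m \right)} = \frac{m - \left(9 + m\right)}{m + \frac{2 m}{3}} = - \frac{9}{\frac{5}{3} m} = - 9 \frac{3}{5 m} = - \frac{27}{5 m}$)
$b{\left(F \right)} = \frac{12}{F}$ ($b{\left(F \right)} = - \frac{\left(-36\right) \frac{1}{F}}{3} = \frac{12}{F}$)
$b{\left(11 \right)} \left(n{\left(-13 \right)} - 1264\right) = \frac{12}{11} \left(- \frac{27}{5 \left(-13\right)} - 1264\right) = 12 \cdot \frac{1}{11} \left(\left(- \frac{27}{5}\right) \left(- \frac{1}{13}\right) - 1264\right) = \frac{12 \left(\frac{27}{65} - 1264\right)}{11} = \frac{12}{11} \left(- \frac{82133}{65}\right) = - \frac{985596}{715}$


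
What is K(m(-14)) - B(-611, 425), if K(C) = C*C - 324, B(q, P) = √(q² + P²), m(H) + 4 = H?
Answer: -√553946 ≈ -744.28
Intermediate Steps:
m(H) = -4 + H
B(q, P) = √(P² + q²)
K(C) = -324 + C² (K(C) = C² - 324 = -324 + C²)
K(m(-14)) - B(-611, 425) = (-324 + (-4 - 14)²) - √(425² + (-611)²) = (-324 + (-18)²) - √(180625 + 373321) = (-324 + 324) - √553946 = 0 - √553946 = -√553946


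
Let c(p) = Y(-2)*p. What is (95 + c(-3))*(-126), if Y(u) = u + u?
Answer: -13482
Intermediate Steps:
Y(u) = 2*u
c(p) = -4*p (c(p) = (2*(-2))*p = -4*p)
(95 + c(-3))*(-126) = (95 - 4*(-3))*(-126) = (95 + 12)*(-126) = 107*(-126) = -13482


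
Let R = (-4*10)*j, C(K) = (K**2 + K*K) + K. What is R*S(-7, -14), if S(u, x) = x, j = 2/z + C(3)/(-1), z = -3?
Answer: -36400/3 ≈ -12133.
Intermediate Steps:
C(K) = K + 2*K**2 (C(K) = (K**2 + K**2) + K = 2*K**2 + K = K + 2*K**2)
j = -65/3 (j = 2/(-3) + (3*(1 + 2*3))/(-1) = 2*(-1/3) + (3*(1 + 6))*(-1) = -2/3 + (3*7)*(-1) = -2/3 + 21*(-1) = -2/3 - 21 = -65/3 ≈ -21.667)
R = 2600/3 (R = -4*10*(-65/3) = -40*(-65/3) = 2600/3 ≈ 866.67)
R*S(-7, -14) = (2600/3)*(-14) = -36400/3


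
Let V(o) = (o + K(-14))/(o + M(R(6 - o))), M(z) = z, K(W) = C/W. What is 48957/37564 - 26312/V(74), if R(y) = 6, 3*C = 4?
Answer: -103775567811/3643708 ≈ -28481.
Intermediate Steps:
C = 4/3 (C = (⅓)*4 = 4/3 ≈ 1.3333)
K(W) = 4/(3*W)
V(o) = (-2/21 + o)/(6 + o) (V(o) = (o + (4/3)/(-14))/(o + 6) = (o + (4/3)*(-1/14))/(6 + o) = (o - 2/21)/(6 + o) = (-2/21 + o)/(6 + o))
48957/37564 - 26312/V(74) = 48957/37564 - 26312*(6 + 74)/(-2/21 + 74) = 48957*(1/37564) - 26312/((1552/21)/80) = 48957/37564 - 26312/((1/80)*(1552/21)) = 48957/37564 - 26312/97/105 = 48957/37564 - 26312*105/97 = 48957/37564 - 2762760/97 = -103775567811/3643708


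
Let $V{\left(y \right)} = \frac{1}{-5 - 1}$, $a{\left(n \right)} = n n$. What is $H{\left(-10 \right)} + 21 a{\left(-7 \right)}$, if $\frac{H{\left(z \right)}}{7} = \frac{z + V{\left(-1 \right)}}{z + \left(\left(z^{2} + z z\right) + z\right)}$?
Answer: $\frac{1110893}{1080} \approx 1028.6$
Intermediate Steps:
$a{\left(n \right)} = n^{2}$
$V{\left(y \right)} = - \frac{1}{6}$ ($V{\left(y \right)} = \frac{1}{-6} = - \frac{1}{6}$)
$H{\left(z \right)} = \frac{7 \left(- \frac{1}{6} + z\right)}{2 z + 2 z^{2}}$ ($H{\left(z \right)} = 7 \frac{z - \frac{1}{6}}{z + \left(\left(z^{2} + z z\right) + z\right)} = 7 \frac{- \frac{1}{6} + z}{z + \left(\left(z^{2} + z^{2}\right) + z\right)} = 7 \frac{- \frac{1}{6} + z}{z + \left(2 z^{2} + z\right)} = 7 \frac{- \frac{1}{6} + z}{z + \left(z + 2 z^{2}\right)} = 7 \frac{- \frac{1}{6} + z}{2 z + 2 z^{2}} = \frac{7 \left(- \frac{1}{6} + z\right)}{2 z + 2 z^{2}}$)
$H{\left(-10 \right)} + 21 a{\left(-7 \right)} = \frac{7 \left(-1 + 6 \left(-10\right)\right)}{12 \left(-10\right) \left(1 - 10\right)} + 21 \left(-7\right)^{2} = \frac{7}{12} \left(- \frac{1}{10}\right) \frac{1}{-9} \left(-1 - 60\right) + 21 \cdot 49 = \frac{7}{12} \left(- \frac{1}{10}\right) \left(- \frac{1}{9}\right) \left(-61\right) + 1029 = - \frac{427}{1080} + 1029 = \frac{1110893}{1080}$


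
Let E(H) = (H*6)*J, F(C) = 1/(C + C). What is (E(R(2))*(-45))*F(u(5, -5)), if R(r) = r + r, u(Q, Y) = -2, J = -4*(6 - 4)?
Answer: -2160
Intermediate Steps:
J = -8 (J = -4*2 = -8)
R(r) = 2*r
F(C) = 1/(2*C)
E(H) = -48*H (E(H) = (H*6)*(-8) = (6*H)*(-8) = -48*H)
(E(R(2))*(-45))*F(u(5, -5)) = (-96*2*(-45))*((½)/(-2)) = (-48*4*(-45))*((½)*(-½)) = -192*(-45)*(-¼) = 8640*(-¼) = -2160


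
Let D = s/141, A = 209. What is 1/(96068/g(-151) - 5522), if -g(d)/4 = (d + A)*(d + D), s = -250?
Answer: -1249378/6895678919 ≈ -0.00018118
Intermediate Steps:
D = -250/141 ≈ -1.7731
g(d) = -4*(209 + d)*(-250/141 + d) (g(d) = -4*(d + 209)*(d - 250/141) = -4*(209 + d)*(-250/141 + d))
1/(96068/g(-151) - 5522) = 1/(96068/(209000/141 - 4*(-151)**2 - 116876/141*(-151)) - 5522) = 1/(96068/(209000/141 - 4*22801 + 17648276/141) - 5522) = 1/(96068/(209000/141 - 91204 + 17648276/141) - 5522) = 1/(96068/(4997512/141) - 5522) = 1/(96068*(141/4997512) - 5522) = 1/(3386397/1249378 - 5522) = 1/(-6895678919/1249378) = -1249378/6895678919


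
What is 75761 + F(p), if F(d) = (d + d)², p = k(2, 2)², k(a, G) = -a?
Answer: 75825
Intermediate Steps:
p = 4 (p = (-1*2)² = (-2)² = 4)
F(d) = 4*d² (F(d) = (2*d)² = 4*d²)
75761 + F(p) = 75761 + 4*4² = 75761 + 4*16 = 75761 + 64 = 75825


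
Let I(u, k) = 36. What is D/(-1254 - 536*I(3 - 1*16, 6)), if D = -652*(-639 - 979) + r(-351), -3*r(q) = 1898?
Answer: -316291/6165 ≈ -51.304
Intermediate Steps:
r(q) = -1898/3 (r(q) = -1/3*1898 = -1898/3)
D = 3162910/3 (D = -652*(-639 - 979) - 1898/3 = -652*(-1618) - 1898/3 = 1054936 - 1898/3 = 3162910/3 ≈ 1.0543e+6)
D/(-1254 - 536*I(3 - 1*16, 6)) = 3162910/(3*(-1254 - 536*36)) = 3162910/(3*(-1254 - 19296)) = (3162910/3)/(-20550) = (3162910/3)*(-1/20550) = -316291/6165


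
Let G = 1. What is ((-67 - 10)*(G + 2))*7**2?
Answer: -11319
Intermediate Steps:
((-67 - 10)*(G + 2))*7**2 = ((-67 - 10)*(1 + 2))*7**2 = -77*3*49 = -231*49 = -11319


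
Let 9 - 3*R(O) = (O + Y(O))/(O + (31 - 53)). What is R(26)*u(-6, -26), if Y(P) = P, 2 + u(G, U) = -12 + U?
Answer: 160/3 ≈ 53.333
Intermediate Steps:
u(G, U) = -14 + U (u(G, U) = -2 + (-12 + U) = -14 + U)
R(O) = 3 - 2*O/(3*(-22 + O)) (R(O) = 3 - (O + O)/(3*(O + (31 - 53))) = 3 - 2*O/(3*(O - 22)) = 3 - 2*O/(3*(-22 + O)))
R(26)*u(-6, -26) = ((-198 + 7*26)/(3*(-22 + 26)))*(-14 - 26) = ((1/3)*(-198 + 182)/4)*(-40) = ((1/3)*(1/4)*(-16))*(-40) = -4/3*(-40) = 160/3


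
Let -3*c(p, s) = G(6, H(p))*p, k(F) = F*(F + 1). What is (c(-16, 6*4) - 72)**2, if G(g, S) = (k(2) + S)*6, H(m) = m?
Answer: 153664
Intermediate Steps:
k(F) = F*(1 + F)
G(g, S) = 36 + 6*S (G(g, S) = (2*(1 + 2) + S)*6 = (2*3 + S)*6 = (6 + S)*6 = 36 + 6*S)
c(p, s) = -p*(36 + 6*p)/3 (c(p, s) = -(36 + 6*p)*p/3 = -p*(36 + 6*p)/3)
(c(-16, 6*4) - 72)**2 = (-2*(-16)*(6 - 16) - 72)**2 = (-2*(-16)*(-10) - 72)**2 = (-320 - 72)**2 = (-392)**2 = 153664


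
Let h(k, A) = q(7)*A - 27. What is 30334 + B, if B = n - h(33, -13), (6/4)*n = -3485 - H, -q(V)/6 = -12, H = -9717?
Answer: 106355/3 ≈ 35452.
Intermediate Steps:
q(V) = 72 (q(V) = -6*(-12) = 72)
h(k, A) = -27 + 72*A (h(k, A) = 72*A - 27 = -27 + 72*A)
n = 12464/3 (n = 2*(-3485 - 1*(-9717))/3 = 2*(-3485 + 9717)/3 = (2/3)*6232 = 12464/3 ≈ 4154.7)
B = 15353/3 (B = 12464/3 - (-27 + 72*(-13)) = 12464/3 - (-27 - 936) = 12464/3 - 1*(-963) = 12464/3 + 963 = 15353/3 ≈ 5117.7)
30334 + B = 30334 + 15353/3 = 106355/3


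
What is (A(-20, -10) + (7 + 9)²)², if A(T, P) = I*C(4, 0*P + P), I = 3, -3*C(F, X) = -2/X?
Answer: 1635841/25 ≈ 65434.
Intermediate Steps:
C(F, X) = 2/(3*X) (C(F, X) = -(-2)/(3*X) = 2/(3*X))
A(T, P) = 2/P (A(T, P) = 3*(2/(3*(0*P + P))) = 3*(2/(3*(0 + P))) = 3*(2/(3*P)) = 2/P)
(A(-20, -10) + (7 + 9)²)² = (2/(-10) + (7 + 9)²)² = (2*(-⅒) + 16²)² = (-⅕ + 256)² = (1279/5)² = 1635841/25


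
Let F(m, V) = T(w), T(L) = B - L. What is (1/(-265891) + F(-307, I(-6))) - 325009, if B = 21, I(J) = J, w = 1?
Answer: -86411650200/265891 ≈ -3.2499e+5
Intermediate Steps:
T(L) = 21 - L
F(m, V) = 20 (F(m, V) = 21 - 1*1 = 21 - 1 = 20)
(1/(-265891) + F(-307, I(-6))) - 325009 = (1/(-265891) + 20) - 325009 = (-1/265891 + 20) - 325009 = 5317819/265891 - 325009 = -86411650200/265891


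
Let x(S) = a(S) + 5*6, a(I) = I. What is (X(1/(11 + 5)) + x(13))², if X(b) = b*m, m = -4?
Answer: 29241/16 ≈ 1827.6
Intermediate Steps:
x(S) = 30 + S (x(S) = S + 5*6 = S + 30 = 30 + S)
X(b) = -4*b (X(b) = b*(-4) = -4*b)
(X(1/(11 + 5)) + x(13))² = (-4/(11 + 5) + (30 + 13))² = (-4/16 + 43)² = (-4*1/16 + 43)² = (-¼ + 43)² = (171/4)² = 29241/16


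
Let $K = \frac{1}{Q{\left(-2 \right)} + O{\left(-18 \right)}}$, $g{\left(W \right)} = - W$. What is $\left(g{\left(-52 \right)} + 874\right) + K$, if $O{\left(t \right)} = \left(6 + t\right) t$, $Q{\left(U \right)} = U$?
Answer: $\frac{198165}{214} \approx 926.0$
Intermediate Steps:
$O{\left(t \right)} = t \left(6 + t\right)$
$K = \frac{1}{214}$ ($K = \frac{1}{-2 - 18 \left(6 - 18\right)} = \frac{1}{-2 - -216} = \frac{1}{-2 + 216} = \frac{1}{214} \approx 0.0046729$)
$\left(g{\left(-52 \right)} + 874\right) + K = \left(\left(-1\right) \left(-52\right) + 874\right) + \frac{1}{214} = \left(52 + 874\right) + \frac{1}{214} = 926 + \frac{1}{214} = \frac{198165}{214}$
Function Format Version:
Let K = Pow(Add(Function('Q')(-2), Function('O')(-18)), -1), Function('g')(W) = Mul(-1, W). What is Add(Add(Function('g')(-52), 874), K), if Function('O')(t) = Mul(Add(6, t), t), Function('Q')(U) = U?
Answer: Rational(198165, 214) ≈ 926.00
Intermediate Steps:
Function('O')(t) = Mul(t, Add(6, t))
K = Rational(1, 214) (K = Pow(Add(-2, Mul(-18, Add(6, -18))), -1) = Pow(Add(-2, Mul(-18, -12)), -1) = Pow(Add(-2, 216), -1) = Pow(214, -1) = Rational(1, 214) ≈ 0.0046729)
Add(Add(Function('g')(-52), 874), K) = Add(Add(Mul(-1, -52), 874), Rational(1, 214)) = Add(Add(52, 874), Rational(1, 214)) = Add(926, Rational(1, 214)) = Rational(198165, 214)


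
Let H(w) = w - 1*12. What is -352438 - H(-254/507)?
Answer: -178679728/507 ≈ -3.5243e+5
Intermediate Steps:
H(w) = -12 + w (H(w) = w - 12 = -12 + w)
-352438 - H(-254/507) = -352438 - (-12 - 254/507) = -352438 - 1*(-6338/507) = -352438 + 6338/507 = -178679728/507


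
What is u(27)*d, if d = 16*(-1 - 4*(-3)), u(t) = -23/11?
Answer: -368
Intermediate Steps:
u(t) = -23/11 (u(t) = -23*1/11 = -23/11)
d = 176 (d = 16*(-1 + 12) = 16*11 = 176)
u(27)*d = -23/11*176 = -368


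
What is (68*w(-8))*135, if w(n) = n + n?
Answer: -146880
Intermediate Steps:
w(n) = 2*n
(68*w(-8))*135 = (68*(2*(-8)))*135 = (68*(-16))*135 = -1088*135 = -146880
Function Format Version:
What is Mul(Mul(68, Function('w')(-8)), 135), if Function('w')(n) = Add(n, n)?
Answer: -146880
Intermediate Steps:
Function('w')(n) = Mul(2, n)
Mul(Mul(68, Function('w')(-8)), 135) = Mul(Mul(68, Mul(2, -8)), 135) = Mul(Mul(68, -16), 135) = Mul(-1088, 135) = -146880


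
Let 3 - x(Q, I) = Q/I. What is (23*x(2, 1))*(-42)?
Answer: -966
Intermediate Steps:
x(Q, I) = 3 - Q/I
(23*x(2, 1))*(-42) = (23*(3 - 1*2/1))*(-42) = (23*(3 - 1*2*1))*(-42) = (23*(3 - 2))*(-42) = (23*1)*(-42) = 23*(-42) = -966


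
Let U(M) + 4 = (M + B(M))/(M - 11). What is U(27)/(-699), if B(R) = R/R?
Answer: 3/932 ≈ 0.0032189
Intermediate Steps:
B(R) = 1
U(M) = -4 + (1 + M)/(-11 + M) (U(M) = -4 + (M + 1)/(M - 11) = -4 + (1 + M)/(-11 + M))
U(27)/(-699) = (3*(15 - 1*27)/(-11 + 27))/(-699) = (3*(15 - 27)/16)*(-1/699) = (3*(1/16)*(-12))*(-1/699) = -9/4*(-1/699) = 3/932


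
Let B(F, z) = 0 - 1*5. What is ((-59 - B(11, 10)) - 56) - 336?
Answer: -446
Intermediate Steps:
B(F, z) = -5 (B(F, z) = 0 - 5 = -5)
((-59 - B(11, 10)) - 56) - 336 = ((-59 - 1*(-5)) - 56) - 336 = ((-59 + 5) - 56) - 336 = (-54 - 56) - 336 = -110 - 336 = -446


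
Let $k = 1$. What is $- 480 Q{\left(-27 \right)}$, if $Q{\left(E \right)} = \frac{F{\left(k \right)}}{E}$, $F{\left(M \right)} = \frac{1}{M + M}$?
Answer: $\frac{80}{9} \approx 8.8889$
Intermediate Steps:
$F{\left(M \right)} = \frac{1}{2 M}$
$Q{\left(E \right)} = \frac{1}{2 E}$ ($Q{\left(E \right)} = \frac{\frac{1}{2} \cdot 1^{-1}}{E} = \frac{\frac{1}{2} \cdot 1}{E} = \frac{1}{2 E}$)
$- 480 Q{\left(-27 \right)} = - 480 \frac{1}{2 \left(-27\right)} = - 480 \cdot \frac{1}{2} \left(- \frac{1}{27}\right) = \left(-480\right) \left(- \frac{1}{54}\right) = \frac{80}{9}$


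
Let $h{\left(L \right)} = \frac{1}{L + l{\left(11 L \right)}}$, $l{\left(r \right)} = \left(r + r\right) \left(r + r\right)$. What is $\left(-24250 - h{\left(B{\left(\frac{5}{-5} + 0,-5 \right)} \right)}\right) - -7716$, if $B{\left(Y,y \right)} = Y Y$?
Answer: $- \frac{8018991}{485} \approx -16534.0$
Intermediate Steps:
$l{\left(r \right)} = 4 r^{2}$ ($l{\left(r \right)} = 2 r 2 r = 4 r^{2}$)
$B{\left(Y,y \right)} = Y^{2}$
$h{\left(L \right)} = \frac{1}{L + 484 L^{2}}$ ($h{\left(L \right)} = \frac{1}{L + 4 \left(11 L\right)^{2}} = \frac{1}{L + 4 \cdot 121 L^{2}} = \frac{1}{L + 484 L^{2}}$)
$\left(-24250 - h{\left(B{\left(\frac{5}{-5} + 0,-5 \right)} \right)}\right) - -7716 = \left(-24250 - \frac{1}{\left(\frac{5}{-5} + 0\right)^{2} \left(1 + 484 \left(\frac{5}{-5} + 0\right)^{2}\right)}\right) - -7716 = \left(-24250 - \frac{1}{\left(5 \left(- \frac{1}{5}\right) + 0\right)^{2} \left(1 + 484 \left(5 \left(- \frac{1}{5}\right) + 0\right)^{2}\right)}\right) + 7716 = \left(-24250 - \frac{1}{\left(-1 + 0\right)^{2} \left(1 + 484 \left(-1 + 0\right)^{2}\right)}\right) + 7716 = \left(-24250 - \frac{1}{\left(-1\right)^{2} \left(1 + 484 \left(-1\right)^{2}\right)}\right) + 7716 = \left(-24250 - \frac{1}{1 \left(1 + 484 \cdot 1\right)}\right) + 7716 = \left(-24250 - 1 \frac{1}{1 + 484}\right) + 7716 = \left(-24250 - 1 \cdot \frac{1}{485}\right) + 7716 = \left(-24250 - \frac{1}{485}\right) + 7716 = - \frac{11761251}{485} + 7716 = - \frac{8018991}{485}$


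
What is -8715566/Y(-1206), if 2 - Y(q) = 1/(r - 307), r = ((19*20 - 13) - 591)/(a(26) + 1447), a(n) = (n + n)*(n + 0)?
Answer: -7491177141622/1721833 ≈ -4.3507e+6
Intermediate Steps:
a(n) = 2*n² (a(n) = (2*n)*n = 2*n²)
r = -224/2799 (r = ((19*20 - 13) - 591)/(2*26² + 1447) = ((380 - 13) - 591)/(2*676 + 1447) = (367 - 591)/(1352 + 1447) = -224/2799 ≈ -0.080029)
Y(q) = 1721833/859517 (Y(q) = 2 - 1/(-224/2799 - 307) = 2 - 1/(-859517/2799) = 2 - 1*(-2799/859517) = 2 + 2799/859517 = 1721833/859517)
-8715566/Y(-1206) = -8715566/1721833/859517 = -8715566*859517/1721833 = -7491177141622/1721833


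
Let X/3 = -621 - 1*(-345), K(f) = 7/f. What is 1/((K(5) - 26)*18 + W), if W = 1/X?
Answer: -4140/1833197 ≈ -0.0022583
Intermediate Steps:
X = -828 (X = 3*(-621 - 1*(-345)) = 3*(-621 + 345) = 3*(-276) = -828)
W = -1/828 (W = 1/(-828) = -1/828 ≈ -0.0012077)
1/((K(5) - 26)*18 + W) = 1/((7/5 - 26)*18 - 1/828) = 1/(-123/5*18 - 1/828) = 1/(-2214/5 - 1/828) = 1/(-1833197/4140) = -4140/1833197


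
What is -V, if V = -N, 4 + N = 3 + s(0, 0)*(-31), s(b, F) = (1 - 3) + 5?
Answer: -94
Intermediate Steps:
s(b, F) = 3 (s(b, F) = -2 + 5 = 3)
N = -94 (N = -4 + (3 + 3*(-31)) = -4 + (3 - 93) = -4 - 90 = -94)
V = 94 (V = -1*(-94) = 94)
-V = -1*94 = -94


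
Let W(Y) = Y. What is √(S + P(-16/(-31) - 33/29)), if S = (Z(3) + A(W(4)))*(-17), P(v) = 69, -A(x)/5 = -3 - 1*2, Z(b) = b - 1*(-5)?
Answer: 2*I*√123 ≈ 22.181*I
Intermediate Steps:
Z(b) = 5 + b (Z(b) = b + 5 = 5 + b)
A(x) = 25 (A(x) = -5*(-3 - 1*2) = -5*(-3 - 2) = -5*(-5) = 25)
S = -561 (S = ((5 + 3) + 25)*(-17) = (8 + 25)*(-17) = 33*(-17) = -561)
√(S + P(-16/(-31) - 33/29)) = √(-561 + 69) = √(-492) = 2*I*√123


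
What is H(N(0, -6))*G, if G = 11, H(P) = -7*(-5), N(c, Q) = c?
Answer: 385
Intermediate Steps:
H(P) = 35
H(N(0, -6))*G = 35*11 = 385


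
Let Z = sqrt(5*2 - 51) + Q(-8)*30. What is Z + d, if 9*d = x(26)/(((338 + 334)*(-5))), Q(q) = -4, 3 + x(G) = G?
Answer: -3628823/30240 + I*sqrt(41) ≈ -120.0 + 6.4031*I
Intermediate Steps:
x(G) = -3 + G
d = -23/30240 (d = ((-3 + 26)/(((338 + 334)*(-5))))/9 = (23/((672*(-5))))/9 = (23/(-3360))/9 = (23*(-1/3360))/9 = (1/9)*(-23/3360) = -23/30240 ≈ -0.00076058)
Z = -120 + I*sqrt(41) (Z = sqrt(5*2 - 51) - 4*30 = sqrt(10 - 51) - 120 = sqrt(-41) - 120 = I*sqrt(41) - 120 = -120 + I*sqrt(41) ≈ -120.0 + 6.4031*I)
Z + d = (-120 + I*sqrt(41)) - 23/30240 = -3628823/30240 + I*sqrt(41)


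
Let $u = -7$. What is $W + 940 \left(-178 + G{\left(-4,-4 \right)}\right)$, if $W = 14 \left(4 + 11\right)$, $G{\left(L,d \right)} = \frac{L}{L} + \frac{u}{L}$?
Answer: $-164525$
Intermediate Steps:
$G{\left(L,d \right)} = 1 - \frac{7}{L}$ ($G{\left(L,d \right)} = \frac{L}{L} - \frac{7}{L} = 1 - \frac{7}{L}$)
$W = 210$ ($W = 14 \cdot 15 = 210$)
$W + 940 \left(-178 + G{\left(-4,-4 \right)}\right) = 210 + 940 \left(-178 + \frac{-7 - 4}{-4}\right) = 210 + 940 \left(-178 - - \frac{11}{4}\right) = 210 + 940 \left(-178 + \frac{11}{4}\right) = 210 + 940 \left(- \frac{701}{4}\right) = 210 - 164735 = -164525$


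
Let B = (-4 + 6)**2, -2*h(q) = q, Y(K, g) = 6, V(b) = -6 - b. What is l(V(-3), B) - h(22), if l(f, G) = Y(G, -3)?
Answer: 17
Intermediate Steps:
h(q) = -q/2
B = 4 (B = 2**2 = 4)
l(f, G) = 6
l(V(-3), B) - h(22) = 6 - (-1)*22/2 = 6 - 1*(-11) = 6 + 11 = 17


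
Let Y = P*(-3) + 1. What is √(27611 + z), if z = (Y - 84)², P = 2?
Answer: 6*√987 ≈ 188.50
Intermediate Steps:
Y = -5 (Y = 2*(-3) + 1 = -6 + 1 = -5)
z = 7921 (z = (-5 - 84)² = (-89)² = 7921)
√(27611 + z) = √(27611 + 7921) = √35532 = 6*√987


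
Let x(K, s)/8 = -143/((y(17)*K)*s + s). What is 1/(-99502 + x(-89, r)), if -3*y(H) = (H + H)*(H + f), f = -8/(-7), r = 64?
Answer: -3074584/305927260171 ≈ -1.0050e-5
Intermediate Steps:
f = 8/7 (f = -8*(-1/7) = 8/7 ≈ 1.1429)
y(H) = -2*H*(8/7 + H)/3 (y(H) = -(H + H)*(H + 8/7)/3 = -2*H*(8/7 + H)/3)
x(K, s) = -1144/(s - 4318*K*s/21) (x(K, s) = 8*(-143/(((-2/21*17*(8 + 7*17))*K)*s + s)) = 8*(-143/(((-2/21*17*(8 + 119))*K)*s + s)) = 8*(-143/(((-2/21*17*127)*K)*s + s)) = 8*(-143/((-4318*K/21)*s + s)) = 8*(-143/(-4318*K*s/21 + s)) = 8*(-143/(s - 4318*K*s/21)) = -1144/(s - 4318*K*s/21))
1/(-99502 + x(-89, r)) = 1/(-99502 + 24024/(64*(-21 + 4318*(-89)))) = 1/(-99502 + 24024*(1/64)/(-21 - 384302)) = 1/(-99502 + 24024*(1/64)/(-384323)) = 1/(-99502 + 24024*(1/64)*(-1/384323)) = 1/(-99502 - 3003/3074584) = 1/(-305927260171/3074584) = -3074584/305927260171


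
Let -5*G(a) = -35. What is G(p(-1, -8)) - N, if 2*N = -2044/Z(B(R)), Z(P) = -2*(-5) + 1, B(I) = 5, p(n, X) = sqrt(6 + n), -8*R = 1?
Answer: 1099/11 ≈ 99.909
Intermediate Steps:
R = -1/8 (R = -1/8*1 = -1/8 ≈ -0.12500)
Z(P) = 11 (Z(P) = 10 + 1 = 11)
G(a) = 7 (G(a) = -1/5*(-35) = 7)
N = -1022/11 (N = (-2044/11)/2 = (-2044*1/11)/2 = (1/2)*(-2044/11) = -1022/11 ≈ -92.909)
G(p(-1, -8)) - N = 7 - 1*(-1022/11) = 7 + 1022/11 = 1099/11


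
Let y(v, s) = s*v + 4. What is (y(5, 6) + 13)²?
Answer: 2209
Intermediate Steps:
y(v, s) = 4 + s*v
(y(5, 6) + 13)² = ((4 + 6*5) + 13)² = ((4 + 30) + 13)² = (34 + 13)² = 47² = 2209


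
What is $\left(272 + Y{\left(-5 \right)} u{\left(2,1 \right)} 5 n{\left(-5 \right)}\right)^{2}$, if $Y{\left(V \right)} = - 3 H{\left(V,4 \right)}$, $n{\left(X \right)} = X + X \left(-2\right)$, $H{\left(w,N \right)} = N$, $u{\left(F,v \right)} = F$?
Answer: $107584$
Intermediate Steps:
$n{\left(X \right)} = - X$ ($n{\left(X \right)} = X - 2 X = - X$)
$Y{\left(V \right)} = -12$ ($Y{\left(V \right)} = \left(-3\right) 4 = -12$)
$\left(272 + Y{\left(-5 \right)} u{\left(2,1 \right)} 5 n{\left(-5 \right)}\right)^{2} = \left(272 + - 12 \cdot 2 \cdot 5 \left(\left(-1\right) \left(-5\right)\right)\right)^{2} = \left(272 + \left(-12\right) 10 \cdot 5\right)^{2} = \left(272 - 600\right)^{2} = \left(-328\right)^{2} = 107584$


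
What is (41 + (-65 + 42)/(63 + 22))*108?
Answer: 373896/85 ≈ 4398.8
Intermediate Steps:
(41 + (-65 + 42)/(63 + 22))*108 = (41 - 23/85)*108 = (3462/85)*108 = 373896/85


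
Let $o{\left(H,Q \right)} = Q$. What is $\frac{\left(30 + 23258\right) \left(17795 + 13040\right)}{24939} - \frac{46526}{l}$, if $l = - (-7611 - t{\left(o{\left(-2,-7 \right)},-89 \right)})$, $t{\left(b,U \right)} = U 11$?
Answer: $\frac{2380591295723}{82697724} \approx 28787.0$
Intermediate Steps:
$t{\left(b,U \right)} = 11 U$
$l = 6632$ ($l = - (-7611 - 11 \left(-89\right)) = - (-7611 - -979) = - (-7611 + 979) = \left(-1\right) \left(-6632\right) = 6632$)
$\frac{\left(30 + 23258\right) \left(17795 + 13040\right)}{24939} - \frac{46526}{l} = \frac{\left(30 + 23258\right) \left(17795 + 13040\right)}{24939} - \frac{46526}{6632} = 23288 \cdot 30835 \cdot \frac{1}{24939} - \frac{23263}{3316} = 718085480 \cdot \frac{1}{24939} - \frac{23263}{3316} = \frac{718085480}{24939} - \frac{23263}{3316} = \frac{2380591295723}{82697724}$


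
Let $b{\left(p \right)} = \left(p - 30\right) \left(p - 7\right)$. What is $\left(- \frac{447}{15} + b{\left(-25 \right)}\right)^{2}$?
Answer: $\frac{74839801}{25} \approx 2.9936 \cdot 10^{6}$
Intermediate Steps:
$b{\left(p \right)} = \left(-30 + p\right) \left(-7 + p\right)$
$\left(- \frac{447}{15} + b{\left(-25 \right)}\right)^{2} = \left(- \frac{447}{15} + \left(210 + \left(-25\right)^{2} - -925\right)\right)^{2} = \left(\left(-447\right) \frac{1}{15} + \left(210 + 625 + 925\right)\right)^{2} = \left(- \frac{149}{5} + 1760\right)^{2} = \left(\frac{8651}{5}\right)^{2} = \frac{74839801}{25}$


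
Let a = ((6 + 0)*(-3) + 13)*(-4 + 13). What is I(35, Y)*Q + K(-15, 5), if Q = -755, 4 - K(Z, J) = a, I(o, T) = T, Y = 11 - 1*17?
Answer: 4579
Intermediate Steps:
Y = -6 (Y = 11 - 17 = -6)
a = -45 (a = (6*(-3) + 13)*9 = (-18 + 13)*9 = -5*9 = -45)
K(Z, J) = 49 (K(Z, J) = 4 - 1*(-45) = 4 + 45 = 49)
I(35, Y)*Q + K(-15, 5) = -6*(-755) + 49 = 4530 + 49 = 4579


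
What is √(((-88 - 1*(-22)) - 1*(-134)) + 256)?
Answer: 18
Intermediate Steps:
√(((-88 - 1*(-22)) - 1*(-134)) + 256) = √(((-88 + 22) + 134) + 256) = √((-66 + 134) + 256) = √(68 + 256) = √324 = 18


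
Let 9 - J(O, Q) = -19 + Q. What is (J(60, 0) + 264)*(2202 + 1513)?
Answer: 1084780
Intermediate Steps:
J(O, Q) = 28 - Q (J(O, Q) = 9 - (-19 + Q) = 9 + (19 - Q) = 28 - Q)
(J(60, 0) + 264)*(2202 + 1513) = ((28 - 1*0) + 264)*(2202 + 1513) = ((28 + 0) + 264)*3715 = (28 + 264)*3715 = 292*3715 = 1084780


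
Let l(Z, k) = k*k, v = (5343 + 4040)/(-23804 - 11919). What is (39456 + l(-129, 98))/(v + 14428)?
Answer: 1752570380/515402061 ≈ 3.4004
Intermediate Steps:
v = -9383/35723 (v = 9383/(-35723) = 9383*(-1/35723) = -9383/35723 ≈ -0.26266)
l(Z, k) = k²
(39456 + l(-129, 98))/(v + 14428) = (39456 + 98²)/(-9383/35723 + 14428) = (39456 + 9604)/(515402061/35723) = 49060*(35723/515402061) = 1752570380/515402061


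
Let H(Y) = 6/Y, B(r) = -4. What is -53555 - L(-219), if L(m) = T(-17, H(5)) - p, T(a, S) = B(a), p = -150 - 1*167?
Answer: -53868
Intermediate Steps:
p = -317 (p = -150 - 167 = -317)
T(a, S) = -4
L(m) = 313 (L(m) = -4 - 1*(-317) = -4 + 317 = 313)
-53555 - L(-219) = -53555 - 1*313 = -53555 - 313 = -53868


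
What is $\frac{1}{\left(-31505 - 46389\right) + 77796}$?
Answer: $- \frac{1}{98} \approx -0.010204$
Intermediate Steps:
$\frac{1}{\left(-31505 - 46389\right) + 77796} = \frac{1}{-77894 + 77796} = \frac{1}{-98} = - \frac{1}{98}$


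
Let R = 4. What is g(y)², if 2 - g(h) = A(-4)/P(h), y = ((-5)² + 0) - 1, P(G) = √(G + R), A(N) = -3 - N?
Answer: (28 - √7)²/196 ≈ 3.2798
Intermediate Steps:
P(G) = √(4 + G) (P(G) = √(G + 4) = √(4 + G))
y = 24 (y = (25 + 0) - 1 = 25 - 1 = 24)
g(h) = 2 - 1/√(4 + h) (g(h) = 2 - (-3 - 1*(-4))/(√(4 + h)) = 2 - (-3 + 4)/√(4 + h) = 2 - 1/√(4 + h))
g(y)² = (2 - 1/√(4 + 24))² = (2 - 1/√28)² = (2 - √7/14)²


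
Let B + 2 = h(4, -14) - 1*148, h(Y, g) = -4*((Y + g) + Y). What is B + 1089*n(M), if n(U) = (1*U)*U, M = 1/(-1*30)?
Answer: -12479/100 ≈ -124.79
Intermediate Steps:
h(Y, g) = -8*Y - 4*g (h(Y, g) = -4*(g + 2*Y) = -8*Y - 4*g)
M = -1/30 (M = 1/(-30) = -1/30 ≈ -0.033333)
n(U) = U**2 (n(U) = U*U = U**2)
B = -126 (B = -2 + ((-8*4 - 4*(-14)) - 1*148) = -2 + ((-32 + 56) - 148) = -2 + (24 - 148) = -2 - 124 = -126)
B + 1089*n(M) = -126 + 1089*(-1/30)**2 = -126 + 1089*(1/900) = -126 + 121/100 = -12479/100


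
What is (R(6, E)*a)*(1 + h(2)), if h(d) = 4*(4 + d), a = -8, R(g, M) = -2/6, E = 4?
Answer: 200/3 ≈ 66.667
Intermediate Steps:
R(g, M) = -⅓ (R(g, M) = -2*⅙ = -⅓)
h(d) = 16 + 4*d
(R(6, E)*a)*(1 + h(2)) = (-⅓*(-8))*(1 + (16 + 4*2)) = 8*(1 + (16 + 8))/3 = 8*(1 + 24)/3 = (8/3)*25 = 200/3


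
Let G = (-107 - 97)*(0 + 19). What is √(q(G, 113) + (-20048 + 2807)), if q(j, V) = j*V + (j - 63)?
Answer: 4*I*√28698 ≈ 677.62*I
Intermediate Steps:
G = -3876 (G = -204*19 = -3876)
q(j, V) = -63 + j + V*j (q(j, V) = V*j + (-63 + j) = -63 + j + V*j)
√(q(G, 113) + (-20048 + 2807)) = √((-63 - 3876 + 113*(-3876)) + (-20048 + 2807)) = √((-63 - 3876 - 437988) - 17241) = √(-441927 - 17241) = √(-459168) = 4*I*√28698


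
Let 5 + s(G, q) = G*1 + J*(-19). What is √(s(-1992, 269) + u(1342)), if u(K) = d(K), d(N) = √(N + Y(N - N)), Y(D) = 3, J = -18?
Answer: √(-1655 + √1345) ≈ 40.228*I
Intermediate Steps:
s(G, q) = 337 + G (s(G, q) = -5 + (G*1 - 18*(-19)) = -5 + (G + 342) = -5 + (342 + G) = 337 + G)
d(N) = √(3 + N) (d(N) = √(N + 3) = √(3 + N))
u(K) = √(3 + K)
√(s(-1992, 269) + u(1342)) = √((337 - 1992) + √(3 + 1342)) = √(-1655 + √1345)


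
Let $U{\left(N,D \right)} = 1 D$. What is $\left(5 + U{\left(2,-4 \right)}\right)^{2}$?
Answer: $1$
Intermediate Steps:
$U{\left(N,D \right)} = D$
$\left(5 + U{\left(2,-4 \right)}\right)^{2} = \left(5 - 4\right)^{2} = 1^{2} = 1$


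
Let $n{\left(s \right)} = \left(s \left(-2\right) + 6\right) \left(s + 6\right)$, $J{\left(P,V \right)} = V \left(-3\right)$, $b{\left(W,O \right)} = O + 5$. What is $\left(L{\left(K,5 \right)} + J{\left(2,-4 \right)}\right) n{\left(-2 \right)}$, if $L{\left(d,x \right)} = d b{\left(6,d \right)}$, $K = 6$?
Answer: $3120$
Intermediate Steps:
$b{\left(W,O \right)} = 5 + O$
$J{\left(P,V \right)} = - 3 V$
$L{\left(d,x \right)} = d \left(5 + d\right)$
$n{\left(s \right)} = \left(6 + s\right) \left(6 - 2 s\right)$ ($n{\left(s \right)} = \left(- 2 s + 6\right) \left(6 + s\right) = \left(6 - 2 s\right) \left(6 + s\right) = \left(6 + s\right) \left(6 - 2 s\right)$)
$\left(L{\left(K,5 \right)} + J{\left(2,-4 \right)}\right) n{\left(-2 \right)} = \left(6 \left(5 + 6\right) - -12\right) \left(36 - -12 - 2 \left(-2\right)^{2}\right) = \left(6 \cdot 11 + 12\right) \left(36 + 12 - 8\right) = \left(66 + 12\right) \left(36 + 12 - 8\right) = 78 \cdot 40 = 3120$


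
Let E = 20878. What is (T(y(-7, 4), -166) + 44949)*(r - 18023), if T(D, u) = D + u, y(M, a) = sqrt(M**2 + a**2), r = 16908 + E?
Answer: 885046429 + 19763*sqrt(65) ≈ 8.8521e+8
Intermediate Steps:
r = 37786 (r = 16908 + 20878 = 37786)
(T(y(-7, 4), -166) + 44949)*(r - 18023) = ((sqrt((-7)**2 + 4**2) - 166) + 44949)*(37786 - 18023) = ((sqrt(49 + 16) - 166) + 44949)*19763 = ((sqrt(65) - 166) + 44949)*19763 = ((-166 + sqrt(65)) + 44949)*19763 = (44783 + sqrt(65))*19763 = 885046429 + 19763*sqrt(65)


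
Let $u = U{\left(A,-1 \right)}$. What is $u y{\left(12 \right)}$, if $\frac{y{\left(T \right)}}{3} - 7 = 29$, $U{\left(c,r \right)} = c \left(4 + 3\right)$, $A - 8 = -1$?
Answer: $5292$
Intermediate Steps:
$A = 7$ ($A = 8 - 1 = 7$)
$U{\left(c,r \right)} = 7 c$ ($U{\left(c,r \right)} = c 7 = 7 c$)
$u = 49$ ($u = 7 \cdot 7 = 49$)
$y{\left(T \right)} = 108$ ($y{\left(T \right)} = 21 + 3 \cdot 29 = 21 + 87 = 108$)
$u y{\left(12 \right)} = 49 \cdot 108 = 5292$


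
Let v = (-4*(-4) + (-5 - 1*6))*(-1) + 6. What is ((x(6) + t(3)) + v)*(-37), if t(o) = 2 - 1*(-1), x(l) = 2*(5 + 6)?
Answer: -962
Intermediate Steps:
x(l) = 22 (x(l) = 2*11 = 22)
v = 1 (v = (16 + (-5 - 6))*(-1) + 6 = (16 - 11)*(-1) + 6 = 5*(-1) + 6 = -5 + 6 = 1)
t(o) = 3 (t(o) = 2 + 1 = 3)
((x(6) + t(3)) + v)*(-37) = ((22 + 3) + 1)*(-37) = (25 + 1)*(-37) = 26*(-37) = -962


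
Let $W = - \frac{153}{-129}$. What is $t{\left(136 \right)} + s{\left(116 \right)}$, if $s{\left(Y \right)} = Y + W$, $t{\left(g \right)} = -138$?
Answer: $- \frac{895}{43} \approx -20.814$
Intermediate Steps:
$W = \frac{51}{43}$ ($W = \left(-153\right) \left(- \frac{1}{129}\right) = \frac{51}{43} \approx 1.186$)
$s{\left(Y \right)} = \frac{51}{43} + Y$ ($s{\left(Y \right)} = Y + \frac{51}{43} = \frac{51}{43} + Y$)
$t{\left(136 \right)} + s{\left(116 \right)} = -138 + \left(\frac{51}{43} + 116\right) = -138 + \frac{5039}{43} = - \frac{895}{43}$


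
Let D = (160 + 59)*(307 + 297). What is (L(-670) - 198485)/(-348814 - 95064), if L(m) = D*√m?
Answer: 198485/443878 - 66138*I*√670/221939 ≈ 0.44716 - 7.7136*I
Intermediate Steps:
D = 132276 (D = 219*604 = 132276)
L(m) = 132276*√m
(L(-670) - 198485)/(-348814 - 95064) = (132276*√(-670) - 198485)/(-348814 - 95064) = (132276*(I*√670) - 198485)/(-443878) = (132276*I*√670 - 198485)*(-1/443878) = (-198485 + 132276*I*√670)*(-1/443878) = 198485/443878 - 66138*I*√670/221939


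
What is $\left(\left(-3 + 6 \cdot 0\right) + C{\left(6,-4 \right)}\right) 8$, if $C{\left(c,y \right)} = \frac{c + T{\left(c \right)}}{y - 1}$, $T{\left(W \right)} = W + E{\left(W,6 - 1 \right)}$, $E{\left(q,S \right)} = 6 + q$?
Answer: $- \frac{312}{5} \approx -62.4$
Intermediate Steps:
$T{\left(W \right)} = 6 + 2 W$ ($T{\left(W \right)} = W + \left(6 + W\right) = 6 + 2 W$)
$C{\left(c,y \right)} = \frac{6 + 3 c}{-1 + y}$ ($C{\left(c,y \right)} = \frac{c + \left(6 + 2 c\right)}{y - 1} = \frac{6 + 3 c}{-1 + y}$)
$\left(\left(-3 + 6 \cdot 0\right) + C{\left(6,-4 \right)}\right) 8 = \left(\left(-3 + 6 \cdot 0\right) + \frac{3 \left(2 + 6\right)}{-1 - 4}\right) 8 = \left(\left(-3 + 0\right) + 3 \frac{1}{-5} \cdot 8\right) 8 = \left(-3 + 3 \left(- \frac{1}{5}\right) 8\right) 8 = \left(-3 - \frac{24}{5}\right) 8 = \left(- \frac{39}{5}\right) 8 = - \frac{312}{5}$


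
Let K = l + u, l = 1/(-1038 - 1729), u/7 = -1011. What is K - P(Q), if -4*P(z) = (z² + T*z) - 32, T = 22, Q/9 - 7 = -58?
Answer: 476596377/11068 ≈ 43061.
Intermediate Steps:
Q = -459 (Q = 63 + 9*(-58) = 63 - 522 = -459)
u = -7077 (u = 7*(-1011) = -7077)
l = -1/2767 (l = 1/(-2767) = -1/2767 ≈ -0.00036140)
P(z) = 8 - 11*z/2 - z²/4 (P(z) = -((z² + 22*z) - 32)/4 = -(-32 + z² + 22*z)/4 = 8 - 11*z/2 - z²/4)
K = -19582060/2767 (K = -1/2767 - 7077 = -19582060/2767 ≈ -7077.0)
K - P(Q) = -19582060/2767 - (8 - 11/2*(-459) - ¼*(-459)²) = -19582060/2767 - (8 + 5049/2 - ¼*210681) = -19582060/2767 - (8 + 5049/2 - 210681/4) = -19582060/2767 - 1*(-200551/4) = -19582060/2767 + 200551/4 = 476596377/11068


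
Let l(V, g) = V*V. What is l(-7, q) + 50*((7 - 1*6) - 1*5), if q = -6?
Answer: -151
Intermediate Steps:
l(V, g) = V²
l(-7, q) + 50*((7 - 1*6) - 1*5) = (-7)² + 50*((7 - 1*6) - 1*5) = 49 + 50*((7 - 6) - 5) = 49 + 50*(1 - 5) = 49 + 50*(-4) = 49 - 200 = -151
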